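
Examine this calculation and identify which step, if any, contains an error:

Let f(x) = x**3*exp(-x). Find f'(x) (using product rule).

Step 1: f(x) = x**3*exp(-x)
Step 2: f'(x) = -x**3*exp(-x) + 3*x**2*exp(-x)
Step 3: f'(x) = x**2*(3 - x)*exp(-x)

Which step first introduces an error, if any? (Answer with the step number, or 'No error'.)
No error

All steps in this derivation are correct.
The final answer f'(x) = x**2*(3 - x)*exp(-x) is valid.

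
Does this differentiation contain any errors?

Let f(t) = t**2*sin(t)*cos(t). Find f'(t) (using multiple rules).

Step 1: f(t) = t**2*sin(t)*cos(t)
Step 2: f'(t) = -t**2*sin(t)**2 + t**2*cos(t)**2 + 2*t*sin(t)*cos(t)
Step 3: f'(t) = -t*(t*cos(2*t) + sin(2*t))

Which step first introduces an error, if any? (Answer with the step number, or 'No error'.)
Step 3

Step 3 is incorrect due to a sign flip.
The step shows: -t*(t*cos(2*t) + sin(2*t))
The correct value should be: t*(t*cos(2*t) + sin(2*t))

Explanation: The sign of the whole expression was flipped: the term t*(t*cos(2*t) + sin(2*t)) was incorrectly written as -t*(t*cos(2*t) + sin(2*t))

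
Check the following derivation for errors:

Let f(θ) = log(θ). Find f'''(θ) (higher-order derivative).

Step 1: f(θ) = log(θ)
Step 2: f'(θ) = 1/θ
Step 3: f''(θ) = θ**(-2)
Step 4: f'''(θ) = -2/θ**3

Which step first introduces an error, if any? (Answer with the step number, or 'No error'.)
Step 3

Step 3 is incorrect due to a sign flip.
The step shows: θ**(-2)
The correct value should be: -1/θ**2

Explanation: The sign of the whole expression was flipped: the term -1/θ**2 was incorrectly written as θ**(-2)
The later steps are derived from this incorrect expression, so the error originates in Step 3.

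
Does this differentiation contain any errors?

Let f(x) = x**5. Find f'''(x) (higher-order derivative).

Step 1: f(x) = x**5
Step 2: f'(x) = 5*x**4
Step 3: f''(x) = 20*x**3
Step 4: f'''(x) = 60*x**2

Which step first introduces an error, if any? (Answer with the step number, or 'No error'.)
No error

All steps in this derivation are correct.
The final answer f'''(x) = 60*x**2 is valid.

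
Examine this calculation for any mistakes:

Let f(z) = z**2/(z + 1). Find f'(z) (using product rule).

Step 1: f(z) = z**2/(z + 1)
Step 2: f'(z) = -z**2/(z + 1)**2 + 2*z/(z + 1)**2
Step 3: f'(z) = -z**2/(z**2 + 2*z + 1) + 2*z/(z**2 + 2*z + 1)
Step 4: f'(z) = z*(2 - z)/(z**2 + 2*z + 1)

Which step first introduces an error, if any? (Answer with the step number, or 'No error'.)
Step 2

Step 2 is incorrect due to a wrong exponent.
The step shows: -z**2/(z + 1)**2 + 2*z/(z + 1)**2
The correct value should be: -z**2/(z + 1)**2 + 2*z/(z + 1)

Explanation: The exponent -1 on z + 1 was incorrectly written as -2: the term 2*z/(z + 1) was incorrectly written as 2*z/(z + 1)**2
The later steps are derived from this incorrect expression, so the error originates in Step 2.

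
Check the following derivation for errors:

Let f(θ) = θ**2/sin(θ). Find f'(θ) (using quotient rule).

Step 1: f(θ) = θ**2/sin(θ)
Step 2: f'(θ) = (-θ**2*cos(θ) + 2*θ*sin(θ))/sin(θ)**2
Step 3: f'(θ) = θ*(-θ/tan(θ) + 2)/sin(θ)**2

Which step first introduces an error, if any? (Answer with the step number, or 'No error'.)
Step 3

Step 3 is incorrect due to a wrong exponent.
The step shows: θ*(-θ/tan(θ) + 2)/sin(θ)**2
The correct value should be: θ*(-θ/tan(θ) + 2)/sin(θ)

Explanation: The exponent -1 on sin(θ) was incorrectly written as -2: the term θ*(-θ/tan(θ) + 2)/sin(θ) was incorrectly written as θ*(-θ/tan(θ) + 2)/sin(θ)**2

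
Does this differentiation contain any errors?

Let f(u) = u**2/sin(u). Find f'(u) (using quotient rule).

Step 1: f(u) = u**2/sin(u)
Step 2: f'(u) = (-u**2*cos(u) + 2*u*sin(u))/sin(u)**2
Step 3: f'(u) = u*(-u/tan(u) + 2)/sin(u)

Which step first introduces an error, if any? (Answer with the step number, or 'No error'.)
No error

All steps in this derivation are correct.
The final answer f'(u) = u*(-u/tan(u) + 2)/sin(u) is valid.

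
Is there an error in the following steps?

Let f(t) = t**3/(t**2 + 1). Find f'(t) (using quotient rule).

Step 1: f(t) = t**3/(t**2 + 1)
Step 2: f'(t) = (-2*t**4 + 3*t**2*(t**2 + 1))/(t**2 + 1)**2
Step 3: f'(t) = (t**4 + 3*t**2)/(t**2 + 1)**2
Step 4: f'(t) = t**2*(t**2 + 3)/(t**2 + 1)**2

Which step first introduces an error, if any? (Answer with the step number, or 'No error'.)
No error

All steps in this derivation are correct.
The final answer f'(t) = t**2*(t**2 + 3)/(t**2 + 1)**2 is valid.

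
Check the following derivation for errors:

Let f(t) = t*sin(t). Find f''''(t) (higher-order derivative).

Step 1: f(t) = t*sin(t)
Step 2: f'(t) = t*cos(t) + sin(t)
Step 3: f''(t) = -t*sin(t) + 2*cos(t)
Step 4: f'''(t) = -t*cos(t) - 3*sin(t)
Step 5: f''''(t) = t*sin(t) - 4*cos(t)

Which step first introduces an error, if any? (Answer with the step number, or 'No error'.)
No error

All steps in this derivation are correct.
The final answer f''''(t) = t*sin(t) - 4*cos(t) is valid.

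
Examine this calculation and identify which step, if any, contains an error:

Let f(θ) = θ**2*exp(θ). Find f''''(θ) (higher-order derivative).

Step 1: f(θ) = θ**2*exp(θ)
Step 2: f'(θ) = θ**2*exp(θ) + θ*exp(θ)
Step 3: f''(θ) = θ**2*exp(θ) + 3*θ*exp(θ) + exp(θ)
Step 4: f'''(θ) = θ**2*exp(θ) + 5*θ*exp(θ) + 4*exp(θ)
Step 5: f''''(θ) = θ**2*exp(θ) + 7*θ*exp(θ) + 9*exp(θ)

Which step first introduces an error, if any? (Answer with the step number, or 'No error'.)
Step 2

Step 2 is incorrect due to a wrong coefficient.
The step shows: θ**2*exp(θ) + θ*exp(θ)
The correct value should be: θ**2*exp(θ) + 2*θ*exp(θ)

Explanation: The coefficient 2 was incorrectly written as 1: the term 2*θ*exp(θ) was incorrectly written as θ*exp(θ)
The later steps are derived from this incorrect expression, so the error originates in Step 2.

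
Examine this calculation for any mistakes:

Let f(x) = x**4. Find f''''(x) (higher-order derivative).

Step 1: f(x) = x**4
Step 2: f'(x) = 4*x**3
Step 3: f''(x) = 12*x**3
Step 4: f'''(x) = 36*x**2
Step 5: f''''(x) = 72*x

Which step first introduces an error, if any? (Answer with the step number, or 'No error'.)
Step 3

Step 3 is incorrect due to a wrong exponent.
The step shows: 12*x**3
The correct value should be: 12*x**2

Explanation: The exponent 2 on x was incorrectly written as 3: the term 12*x**2 was incorrectly written as 12*x**3
The later steps are derived from this incorrect expression, so the error originates in Step 3.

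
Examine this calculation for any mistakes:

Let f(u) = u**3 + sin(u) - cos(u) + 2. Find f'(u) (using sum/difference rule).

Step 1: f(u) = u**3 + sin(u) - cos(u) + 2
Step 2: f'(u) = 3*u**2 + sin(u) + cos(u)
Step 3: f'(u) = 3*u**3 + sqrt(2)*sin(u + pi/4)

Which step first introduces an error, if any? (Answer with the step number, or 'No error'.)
Step 3

Step 3 is incorrect due to a wrong exponent.
The step shows: 3*u**3 + sqrt(2)*sin(u + pi/4)
The correct value should be: 3*u**2 + sqrt(2)*sin(u + pi/4)

Explanation: The exponent 2 on u was incorrectly written as 3: the term 3*u**2 was incorrectly written as 3*u**3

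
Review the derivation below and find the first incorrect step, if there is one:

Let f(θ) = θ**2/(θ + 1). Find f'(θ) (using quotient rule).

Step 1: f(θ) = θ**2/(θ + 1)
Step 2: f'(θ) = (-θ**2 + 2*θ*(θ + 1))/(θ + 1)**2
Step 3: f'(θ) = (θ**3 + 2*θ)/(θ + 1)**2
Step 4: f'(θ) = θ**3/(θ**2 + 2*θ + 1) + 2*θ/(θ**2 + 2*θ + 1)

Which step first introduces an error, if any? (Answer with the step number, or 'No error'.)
Step 3

Step 3 is incorrect due to a wrong exponent.
The step shows: (θ**3 + 2*θ)/(θ + 1)**2
The correct value should be: (θ**2 + 2*θ)/(θ + 1)**2

Explanation: The exponent 2 on θ was incorrectly written as 3: the term (θ**2 + 2*θ)/(θ + 1)**2 was incorrectly written as (θ**3 + 2*θ)/(θ + 1)**2
The later steps are derived from this incorrect expression, so the error originates in Step 3.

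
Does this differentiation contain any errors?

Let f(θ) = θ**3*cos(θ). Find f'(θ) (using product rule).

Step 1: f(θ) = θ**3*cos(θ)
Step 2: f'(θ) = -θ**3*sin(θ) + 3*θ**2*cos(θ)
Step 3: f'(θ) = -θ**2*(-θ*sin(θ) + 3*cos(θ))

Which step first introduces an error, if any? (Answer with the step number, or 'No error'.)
Step 3

Step 3 is incorrect due to a sign flip.
The step shows: -θ**2*(-θ*sin(θ) + 3*cos(θ))
The correct value should be: θ**2*(-θ*sin(θ) + 3*cos(θ))

Explanation: The sign of the whole expression was flipped: the term θ**2*(-θ*sin(θ) + 3*cos(θ)) was incorrectly written as -θ**2*(-θ*sin(θ) + 3*cos(θ))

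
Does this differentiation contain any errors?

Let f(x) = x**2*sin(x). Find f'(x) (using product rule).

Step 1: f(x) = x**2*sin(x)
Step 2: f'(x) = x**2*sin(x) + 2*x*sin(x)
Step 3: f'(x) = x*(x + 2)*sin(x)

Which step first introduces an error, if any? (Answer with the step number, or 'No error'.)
Step 2

Step 2 is incorrect due to a wrong trig function.
The step shows: x**2*sin(x) + 2*x*sin(x)
The correct value should be: x**2*cos(x) + 2*x*sin(x)

Explanation: cos(x) was incorrectly written as sin(x): the term x**2*cos(x) was incorrectly written as x**2*sin(x)
The later steps are derived from this incorrect expression, so the error originates in Step 2.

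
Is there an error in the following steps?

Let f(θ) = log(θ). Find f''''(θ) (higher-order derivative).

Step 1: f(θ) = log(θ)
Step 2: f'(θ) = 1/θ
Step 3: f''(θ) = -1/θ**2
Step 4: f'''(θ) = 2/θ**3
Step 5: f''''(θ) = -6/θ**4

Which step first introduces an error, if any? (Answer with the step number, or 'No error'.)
No error

All steps in this derivation are correct.
The final answer f''''(θ) = -6/θ**4 is valid.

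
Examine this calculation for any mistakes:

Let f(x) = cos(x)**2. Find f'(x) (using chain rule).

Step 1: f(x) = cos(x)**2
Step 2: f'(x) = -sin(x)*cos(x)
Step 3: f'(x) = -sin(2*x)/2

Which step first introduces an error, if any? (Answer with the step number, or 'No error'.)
Step 2

Step 2 is incorrect due to a wrong coefficient.
The step shows: -sin(x)*cos(x)
The correct value should be: -2*sin(x)*cos(x)

Explanation: The coefficient -2 was incorrectly written as -1: the term -2*sin(x)*cos(x) was incorrectly written as -sin(x)*cos(x)
The later steps are derived from this incorrect expression, so the error originates in Step 2.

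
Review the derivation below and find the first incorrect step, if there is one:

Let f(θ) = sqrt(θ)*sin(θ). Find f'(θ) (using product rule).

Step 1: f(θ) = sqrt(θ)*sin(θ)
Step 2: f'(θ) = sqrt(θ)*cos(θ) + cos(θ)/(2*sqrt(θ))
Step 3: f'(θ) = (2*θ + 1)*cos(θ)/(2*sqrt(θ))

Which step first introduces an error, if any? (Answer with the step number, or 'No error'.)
Step 2

Step 2 is incorrect due to a wrong trig function.
The step shows: sqrt(θ)*cos(θ) + cos(θ)/(2*sqrt(θ))
The correct value should be: sqrt(θ)*cos(θ) + sin(θ)/(2*sqrt(θ))

Explanation: sin(θ) was incorrectly written as cos(θ): the term sin(θ)/(2*sqrt(θ)) was incorrectly written as cos(θ)/(2*sqrt(θ))
The later steps are derived from this incorrect expression, so the error originates in Step 2.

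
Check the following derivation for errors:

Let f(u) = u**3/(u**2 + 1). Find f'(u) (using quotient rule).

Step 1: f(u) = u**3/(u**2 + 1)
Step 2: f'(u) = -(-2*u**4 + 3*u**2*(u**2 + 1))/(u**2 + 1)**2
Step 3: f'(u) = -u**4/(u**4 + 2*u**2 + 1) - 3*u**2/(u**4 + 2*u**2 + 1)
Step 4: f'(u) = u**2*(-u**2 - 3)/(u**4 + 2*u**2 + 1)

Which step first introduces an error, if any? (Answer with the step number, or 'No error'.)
Step 2

Step 2 is incorrect due to a sign flip.
The step shows: -(-2*u**4 + 3*u**2*(u**2 + 1))/(u**2 + 1)**2
The correct value should be: (-2*u**4 + 3*u**2*(u**2 + 1))/(u**2 + 1)**2

Explanation: The sign of the whole expression was flipped: the term (-2*u**4 + 3*u**2*(u**2 + 1))/(u**2 + 1)**2 was incorrectly written as -(-2*u**4 + 3*u**2*(u**2 + 1))/(u**2 + 1)**2
The later steps are derived from this incorrect expression, so the error originates in Step 2.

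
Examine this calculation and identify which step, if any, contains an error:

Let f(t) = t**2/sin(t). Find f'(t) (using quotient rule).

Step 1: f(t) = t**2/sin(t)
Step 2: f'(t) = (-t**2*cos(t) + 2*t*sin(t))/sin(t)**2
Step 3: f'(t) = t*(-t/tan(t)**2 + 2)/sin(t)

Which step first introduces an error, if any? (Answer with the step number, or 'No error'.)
Step 3

Step 3 is incorrect due to a wrong exponent.
The step shows: t*(-t/tan(t)**2 + 2)/sin(t)
The correct value should be: t*(-t/tan(t) + 2)/sin(t)

Explanation: The exponent -1 on tan(t) was incorrectly written as -2: the term t*(-t/tan(t) + 2)/sin(t) was incorrectly written as t*(-t/tan(t)**2 + 2)/sin(t)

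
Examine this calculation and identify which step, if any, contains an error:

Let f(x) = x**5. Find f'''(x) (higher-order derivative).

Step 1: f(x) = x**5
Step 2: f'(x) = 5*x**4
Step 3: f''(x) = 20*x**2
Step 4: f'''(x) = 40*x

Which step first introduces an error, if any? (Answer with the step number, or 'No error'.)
Step 3

Step 3 is incorrect due to a wrong exponent.
The step shows: 20*x**2
The correct value should be: 20*x**3

Explanation: The exponent 3 on x was incorrectly written as 2: the term 20*x**3 was incorrectly written as 20*x**2
The later steps are derived from this incorrect expression, so the error originates in Step 3.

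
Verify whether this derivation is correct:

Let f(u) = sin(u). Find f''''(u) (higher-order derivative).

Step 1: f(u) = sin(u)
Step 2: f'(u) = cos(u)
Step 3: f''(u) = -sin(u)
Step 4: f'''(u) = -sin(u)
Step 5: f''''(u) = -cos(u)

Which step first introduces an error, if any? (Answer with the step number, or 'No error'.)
Step 4

Step 4 is incorrect due to a wrong trig function.
The step shows: -sin(u)
The correct value should be: -cos(u)

Explanation: cos(u) was incorrectly written as sin(u): the term -cos(u) was incorrectly written as -sin(u)
The later steps are derived from this incorrect expression, so the error originates in Step 4.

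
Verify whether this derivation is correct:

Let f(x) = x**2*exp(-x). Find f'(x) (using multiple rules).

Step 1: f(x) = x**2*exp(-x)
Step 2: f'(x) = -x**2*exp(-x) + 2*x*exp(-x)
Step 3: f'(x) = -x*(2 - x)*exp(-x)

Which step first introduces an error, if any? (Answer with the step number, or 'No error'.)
Step 3

Step 3 is incorrect due to a sign flip.
The step shows: -x*(2 - x)*exp(-x)
The correct value should be: x*(2 - x)*exp(-x)

Explanation: The sign of the whole expression was flipped: the term x*(2 - x)*exp(-x) was incorrectly written as -x*(2 - x)*exp(-x)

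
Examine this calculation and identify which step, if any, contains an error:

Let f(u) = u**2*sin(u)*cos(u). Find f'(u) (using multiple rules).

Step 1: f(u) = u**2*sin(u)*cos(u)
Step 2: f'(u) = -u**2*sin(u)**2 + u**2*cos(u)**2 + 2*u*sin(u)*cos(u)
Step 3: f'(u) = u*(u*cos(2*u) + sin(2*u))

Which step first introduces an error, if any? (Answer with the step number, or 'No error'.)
No error

All steps in this derivation are correct.
The final answer f'(u) = u*(u*cos(2*u) + sin(2*u)) is valid.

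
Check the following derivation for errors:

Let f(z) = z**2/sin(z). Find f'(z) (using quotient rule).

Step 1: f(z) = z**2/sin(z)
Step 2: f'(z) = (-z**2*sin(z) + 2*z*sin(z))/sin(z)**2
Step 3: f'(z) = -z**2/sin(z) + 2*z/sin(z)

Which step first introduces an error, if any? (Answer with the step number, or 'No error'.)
Step 2

Step 2 is incorrect due to a wrong trig function.
The step shows: (-z**2*sin(z) + 2*z*sin(z))/sin(z)**2
The correct value should be: (-z**2*cos(z) + 2*z*sin(z))/sin(z)**2

Explanation: cos(z) was incorrectly written as sin(z): the term (-z**2*cos(z) + 2*z*sin(z))/sin(z)**2 was incorrectly written as (-z**2*sin(z) + 2*z*sin(z))/sin(z)**2
The later steps are derived from this incorrect expression, so the error originates in Step 2.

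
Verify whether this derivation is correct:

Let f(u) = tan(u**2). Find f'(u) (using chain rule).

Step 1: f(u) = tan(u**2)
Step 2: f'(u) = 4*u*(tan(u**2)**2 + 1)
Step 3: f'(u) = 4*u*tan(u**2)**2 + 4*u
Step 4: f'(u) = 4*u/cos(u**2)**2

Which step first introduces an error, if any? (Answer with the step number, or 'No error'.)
Step 2

Step 2 is incorrect due to a wrong coefficient.
The step shows: 4*u*(tan(u**2)**2 + 1)
The correct value should be: 2*u*(tan(u**2)**2 + 1)

Explanation: The coefficient 2 was incorrectly written as 4: the term 2*u*(tan(u**2)**2 + 1) was incorrectly written as 4*u*(tan(u**2)**2 + 1)
The later steps are derived from this incorrect expression, so the error originates in Step 2.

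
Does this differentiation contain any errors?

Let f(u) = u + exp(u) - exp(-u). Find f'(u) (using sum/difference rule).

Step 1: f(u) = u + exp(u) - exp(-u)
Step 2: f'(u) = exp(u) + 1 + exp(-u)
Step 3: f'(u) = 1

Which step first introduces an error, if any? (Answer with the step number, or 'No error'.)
Step 3

Step 3 is incorrect due to a dropped term.
The step shows: 1
The correct value should be: 2*cosh(u) + 1

Explanation: A term was dropped: the term 2*cosh(u) was incorrectly omitted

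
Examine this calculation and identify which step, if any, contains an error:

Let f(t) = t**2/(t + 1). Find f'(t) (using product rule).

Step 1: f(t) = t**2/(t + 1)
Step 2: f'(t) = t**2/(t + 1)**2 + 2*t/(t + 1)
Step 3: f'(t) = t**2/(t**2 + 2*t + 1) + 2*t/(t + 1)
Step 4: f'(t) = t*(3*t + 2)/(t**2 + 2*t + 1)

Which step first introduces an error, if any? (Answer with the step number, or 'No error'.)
Step 2

Step 2 is incorrect due to a sign flip.
The step shows: t**2/(t + 1)**2 + 2*t/(t + 1)
The correct value should be: -t**2/(t + 1)**2 + 2*t/(t + 1)

Explanation: The sign of one term was flipped: the term -t**2/(t + 1)**2 was incorrectly written as t**2/(t + 1)**2
The later steps are derived from this incorrect expression, so the error originates in Step 2.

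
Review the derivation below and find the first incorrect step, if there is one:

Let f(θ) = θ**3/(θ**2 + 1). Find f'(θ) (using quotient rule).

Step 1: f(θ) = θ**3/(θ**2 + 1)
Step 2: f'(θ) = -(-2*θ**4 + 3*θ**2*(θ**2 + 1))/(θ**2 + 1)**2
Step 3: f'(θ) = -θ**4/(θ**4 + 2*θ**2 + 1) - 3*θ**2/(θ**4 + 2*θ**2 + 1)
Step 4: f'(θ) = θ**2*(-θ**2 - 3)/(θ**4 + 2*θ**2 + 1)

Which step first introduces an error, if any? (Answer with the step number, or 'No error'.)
Step 2

Step 2 is incorrect due to a sign flip.
The step shows: -(-2*θ**4 + 3*θ**2*(θ**2 + 1))/(θ**2 + 1)**2
The correct value should be: (-2*θ**4 + 3*θ**2*(θ**2 + 1))/(θ**2 + 1)**2

Explanation: The sign of the whole expression was flipped: the term (-2*θ**4 + 3*θ**2*(θ**2 + 1))/(θ**2 + 1)**2 was incorrectly written as -(-2*θ**4 + 3*θ**2*(θ**2 + 1))/(θ**2 + 1)**2
The later steps are derived from this incorrect expression, so the error originates in Step 2.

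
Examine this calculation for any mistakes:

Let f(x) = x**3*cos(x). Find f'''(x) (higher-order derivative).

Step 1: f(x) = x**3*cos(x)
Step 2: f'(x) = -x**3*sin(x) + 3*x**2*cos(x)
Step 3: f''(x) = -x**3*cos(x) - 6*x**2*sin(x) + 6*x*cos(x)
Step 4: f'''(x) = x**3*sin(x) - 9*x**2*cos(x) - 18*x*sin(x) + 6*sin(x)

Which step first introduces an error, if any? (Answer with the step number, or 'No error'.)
Step 4

Step 4 is incorrect due to a wrong trig function.
The step shows: x**3*sin(x) - 9*x**2*cos(x) - 18*x*sin(x) + 6*sin(x)
The correct value should be: x**3*sin(x) - 9*x**2*cos(x) - 18*x*sin(x) + 6*cos(x)

Explanation: cos(x) was incorrectly written as sin(x): the term 6*cos(x) was incorrectly written as 6*sin(x)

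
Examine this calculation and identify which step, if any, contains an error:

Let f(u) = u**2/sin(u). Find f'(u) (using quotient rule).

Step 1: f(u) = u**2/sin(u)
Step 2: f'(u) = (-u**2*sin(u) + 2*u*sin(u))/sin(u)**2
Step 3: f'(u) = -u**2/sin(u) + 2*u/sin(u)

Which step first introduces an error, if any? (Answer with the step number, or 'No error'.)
Step 2

Step 2 is incorrect due to a wrong trig function.
The step shows: (-u**2*sin(u) + 2*u*sin(u))/sin(u)**2
The correct value should be: (-u**2*cos(u) + 2*u*sin(u))/sin(u)**2

Explanation: cos(u) was incorrectly written as sin(u): the term (-u**2*cos(u) + 2*u*sin(u))/sin(u)**2 was incorrectly written as (-u**2*sin(u) + 2*u*sin(u))/sin(u)**2
The later steps are derived from this incorrect expression, so the error originates in Step 2.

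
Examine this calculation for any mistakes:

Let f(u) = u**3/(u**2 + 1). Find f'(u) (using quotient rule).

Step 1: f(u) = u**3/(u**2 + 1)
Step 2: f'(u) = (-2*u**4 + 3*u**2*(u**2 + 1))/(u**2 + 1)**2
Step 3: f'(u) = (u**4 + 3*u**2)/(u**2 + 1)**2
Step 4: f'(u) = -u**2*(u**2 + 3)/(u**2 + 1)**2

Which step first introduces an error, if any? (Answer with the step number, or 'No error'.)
Step 4

Step 4 is incorrect due to a sign flip.
The step shows: -u**2*(u**2 + 3)/(u**2 + 1)**2
The correct value should be: u**2*(u**2 + 3)/(u**2 + 1)**2

Explanation: The sign of the whole expression was flipped: the term u**2*(u**2 + 3)/(u**2 + 1)**2 was incorrectly written as -u**2*(u**2 + 3)/(u**2 + 1)**2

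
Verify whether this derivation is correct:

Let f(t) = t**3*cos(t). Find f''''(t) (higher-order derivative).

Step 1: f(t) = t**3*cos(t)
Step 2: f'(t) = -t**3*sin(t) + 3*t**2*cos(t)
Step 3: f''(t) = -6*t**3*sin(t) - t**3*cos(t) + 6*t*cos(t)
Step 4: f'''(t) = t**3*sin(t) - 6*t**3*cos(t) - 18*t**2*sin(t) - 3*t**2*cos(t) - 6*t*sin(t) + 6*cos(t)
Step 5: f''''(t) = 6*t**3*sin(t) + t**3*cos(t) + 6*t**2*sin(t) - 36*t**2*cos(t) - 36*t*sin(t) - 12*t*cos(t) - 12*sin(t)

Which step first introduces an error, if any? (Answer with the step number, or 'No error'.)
Step 3

Step 3 is incorrect due to a wrong exponent.
The step shows: -6*t**3*sin(t) - t**3*cos(t) + 6*t*cos(t)
The correct value should be: -t**3*cos(t) - 6*t**2*sin(t) + 6*t*cos(t)

Explanation: The exponent 2 on t was incorrectly written as 3: the term -6*t**2*sin(t) was incorrectly written as -6*t**3*sin(t)
The later steps are derived from this incorrect expression, so the error originates in Step 3.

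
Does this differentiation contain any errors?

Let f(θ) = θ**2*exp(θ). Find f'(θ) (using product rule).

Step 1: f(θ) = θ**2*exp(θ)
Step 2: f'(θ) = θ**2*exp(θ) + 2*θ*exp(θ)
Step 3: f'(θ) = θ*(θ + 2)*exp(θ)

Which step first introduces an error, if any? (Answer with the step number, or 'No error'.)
No error

All steps in this derivation are correct.
The final answer f'(θ) = θ*(θ + 2)*exp(θ) is valid.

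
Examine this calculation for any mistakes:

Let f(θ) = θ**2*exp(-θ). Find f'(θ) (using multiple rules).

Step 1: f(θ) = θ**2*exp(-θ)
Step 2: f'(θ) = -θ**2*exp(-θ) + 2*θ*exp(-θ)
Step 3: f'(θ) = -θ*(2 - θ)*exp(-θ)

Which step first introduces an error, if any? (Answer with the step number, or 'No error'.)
Step 3

Step 3 is incorrect due to a sign flip.
The step shows: -θ*(2 - θ)*exp(-θ)
The correct value should be: θ*(2 - θ)*exp(-θ)

Explanation: The sign of the whole expression was flipped: the term θ*(2 - θ)*exp(-θ) was incorrectly written as -θ*(2 - θ)*exp(-θ)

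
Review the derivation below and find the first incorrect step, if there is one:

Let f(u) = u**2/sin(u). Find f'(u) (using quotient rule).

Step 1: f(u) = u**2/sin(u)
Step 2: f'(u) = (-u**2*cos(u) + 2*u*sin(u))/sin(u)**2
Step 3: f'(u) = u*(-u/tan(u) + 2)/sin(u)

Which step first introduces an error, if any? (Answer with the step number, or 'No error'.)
No error

All steps in this derivation are correct.
The final answer f'(u) = u*(-u/tan(u) + 2)/sin(u) is valid.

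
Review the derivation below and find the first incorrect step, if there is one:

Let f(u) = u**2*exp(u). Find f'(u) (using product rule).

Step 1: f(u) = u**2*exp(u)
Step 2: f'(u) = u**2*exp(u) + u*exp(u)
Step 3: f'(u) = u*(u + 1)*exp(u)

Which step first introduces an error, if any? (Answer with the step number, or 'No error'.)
Step 2

Step 2 is incorrect due to a wrong coefficient.
The step shows: u**2*exp(u) + u*exp(u)
The correct value should be: u**2*exp(u) + 2*u*exp(u)

Explanation: The coefficient 2 was incorrectly written as 1: the term 2*u*exp(u) was incorrectly written as u*exp(u)
The later steps are derived from this incorrect expression, so the error originates in Step 2.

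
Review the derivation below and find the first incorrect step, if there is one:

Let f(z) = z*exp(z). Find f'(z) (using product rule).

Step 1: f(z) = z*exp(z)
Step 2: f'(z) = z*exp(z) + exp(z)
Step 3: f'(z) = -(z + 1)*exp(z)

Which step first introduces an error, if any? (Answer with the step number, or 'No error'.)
Step 3

Step 3 is incorrect due to a sign flip.
The step shows: -(z + 1)*exp(z)
The correct value should be: (z + 1)*exp(z)

Explanation: The sign of the whole expression was flipped: the term (z + 1)*exp(z) was incorrectly written as -(z + 1)*exp(z)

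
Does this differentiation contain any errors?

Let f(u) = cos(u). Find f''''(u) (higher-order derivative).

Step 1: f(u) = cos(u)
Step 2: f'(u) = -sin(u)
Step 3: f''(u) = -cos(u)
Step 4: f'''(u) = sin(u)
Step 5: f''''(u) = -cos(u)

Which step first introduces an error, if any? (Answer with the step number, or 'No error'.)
Step 5

Step 5 is incorrect due to a sign flip.
The step shows: -cos(u)
The correct value should be: cos(u)

Explanation: The sign of the whole expression was flipped: the term cos(u) was incorrectly written as -cos(u)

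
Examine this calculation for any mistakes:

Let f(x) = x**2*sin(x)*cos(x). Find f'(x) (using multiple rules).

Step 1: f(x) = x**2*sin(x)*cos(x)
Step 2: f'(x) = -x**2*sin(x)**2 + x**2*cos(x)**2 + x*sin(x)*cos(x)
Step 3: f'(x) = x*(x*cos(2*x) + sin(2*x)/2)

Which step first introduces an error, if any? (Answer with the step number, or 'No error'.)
Step 2

Step 2 is incorrect due to a wrong coefficient.
The step shows: -x**2*sin(x)**2 + x**2*cos(x)**2 + x*sin(x)*cos(x)
The correct value should be: -x**2*sin(x)**2 + x**2*cos(x)**2 + 2*x*sin(x)*cos(x)

Explanation: The coefficient 2 was incorrectly written as 1: the term 2*x*sin(x)*cos(x) was incorrectly written as x*sin(x)*cos(x)
The later steps are derived from this incorrect expression, so the error originates in Step 2.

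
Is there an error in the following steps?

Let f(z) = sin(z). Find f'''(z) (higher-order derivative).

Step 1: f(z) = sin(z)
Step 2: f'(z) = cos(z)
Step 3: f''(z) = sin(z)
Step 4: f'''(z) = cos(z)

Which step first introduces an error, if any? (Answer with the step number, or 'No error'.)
Step 3

Step 3 is incorrect due to a sign flip.
The step shows: sin(z)
The correct value should be: -sin(z)

Explanation: The sign of the whole expression was flipped: the term -sin(z) was incorrectly written as sin(z)
The later steps are derived from this incorrect expression, so the error originates in Step 3.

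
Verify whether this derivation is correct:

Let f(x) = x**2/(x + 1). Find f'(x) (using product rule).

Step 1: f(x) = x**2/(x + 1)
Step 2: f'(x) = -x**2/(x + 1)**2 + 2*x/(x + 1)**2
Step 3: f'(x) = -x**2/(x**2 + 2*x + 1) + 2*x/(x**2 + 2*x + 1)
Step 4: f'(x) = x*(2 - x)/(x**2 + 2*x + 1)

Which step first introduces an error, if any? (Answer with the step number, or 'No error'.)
Step 2

Step 2 is incorrect due to a wrong exponent.
The step shows: -x**2/(x + 1)**2 + 2*x/(x + 1)**2
The correct value should be: -x**2/(x + 1)**2 + 2*x/(x + 1)

Explanation: The exponent -1 on x + 1 was incorrectly written as -2: the term 2*x/(x + 1) was incorrectly written as 2*x/(x + 1)**2
The later steps are derived from this incorrect expression, so the error originates in Step 2.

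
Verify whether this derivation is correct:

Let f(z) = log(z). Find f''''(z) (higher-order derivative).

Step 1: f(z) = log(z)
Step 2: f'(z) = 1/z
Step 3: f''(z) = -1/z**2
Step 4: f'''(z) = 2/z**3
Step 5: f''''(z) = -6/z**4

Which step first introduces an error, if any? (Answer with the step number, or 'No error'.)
No error

All steps in this derivation are correct.
The final answer f''''(z) = -6/z**4 is valid.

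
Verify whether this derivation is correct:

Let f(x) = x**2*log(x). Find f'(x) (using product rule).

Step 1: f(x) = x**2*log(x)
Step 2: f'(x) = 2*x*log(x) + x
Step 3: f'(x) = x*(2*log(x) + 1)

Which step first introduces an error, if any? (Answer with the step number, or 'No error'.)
No error

All steps in this derivation are correct.
The final answer f'(x) = x*(2*log(x) + 1) is valid.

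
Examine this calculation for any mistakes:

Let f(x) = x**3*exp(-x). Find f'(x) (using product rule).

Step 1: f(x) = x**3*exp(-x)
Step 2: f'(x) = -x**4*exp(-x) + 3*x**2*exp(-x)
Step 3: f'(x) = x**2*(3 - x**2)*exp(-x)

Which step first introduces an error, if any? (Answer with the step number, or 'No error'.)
Step 2

Step 2 is incorrect due to a wrong exponent.
The step shows: -x**4*exp(-x) + 3*x**2*exp(-x)
The correct value should be: -x**3*exp(-x) + 3*x**2*exp(-x)

Explanation: The exponent 3 on x was incorrectly written as 4: the term -x**3*exp(-x) was incorrectly written as -x**4*exp(-x)
The later steps are derived from this incorrect expression, so the error originates in Step 2.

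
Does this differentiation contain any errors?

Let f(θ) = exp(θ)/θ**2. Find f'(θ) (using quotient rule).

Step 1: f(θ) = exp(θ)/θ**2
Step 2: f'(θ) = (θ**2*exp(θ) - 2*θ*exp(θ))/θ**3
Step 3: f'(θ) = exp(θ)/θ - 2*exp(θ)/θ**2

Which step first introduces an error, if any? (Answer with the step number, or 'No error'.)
Step 2

Step 2 is incorrect due to a wrong exponent.
The step shows: (θ**2*exp(θ) - 2*θ*exp(θ))/θ**3
The correct value should be: (θ**2*exp(θ) - 2*θ*exp(θ))/θ**4

Explanation: The exponent -4 on θ was incorrectly written as -3: the term (θ**2*exp(θ) - 2*θ*exp(θ))/θ**4 was incorrectly written as (θ**2*exp(θ) - 2*θ*exp(θ))/θ**3
The later steps are derived from this incorrect expression, so the error originates in Step 2.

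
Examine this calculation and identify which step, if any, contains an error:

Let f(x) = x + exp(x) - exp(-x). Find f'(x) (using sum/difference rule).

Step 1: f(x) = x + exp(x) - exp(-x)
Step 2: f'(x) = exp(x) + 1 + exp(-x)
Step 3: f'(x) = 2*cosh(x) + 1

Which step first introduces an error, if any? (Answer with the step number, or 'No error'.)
No error

All steps in this derivation are correct.
The final answer f'(x) = 2*cosh(x) + 1 is valid.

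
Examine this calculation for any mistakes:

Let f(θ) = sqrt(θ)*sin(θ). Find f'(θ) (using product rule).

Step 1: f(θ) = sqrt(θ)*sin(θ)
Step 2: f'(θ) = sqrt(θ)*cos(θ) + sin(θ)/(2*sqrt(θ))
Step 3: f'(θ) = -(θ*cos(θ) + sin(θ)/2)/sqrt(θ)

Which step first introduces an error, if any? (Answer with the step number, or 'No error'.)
Step 3

Step 3 is incorrect due to a sign flip.
The step shows: -(θ*cos(θ) + sin(θ)/2)/sqrt(θ)
The correct value should be: (θ*cos(θ) + sin(θ)/2)/sqrt(θ)

Explanation: The sign of the whole expression was flipped: the term (θ*cos(θ) + sin(θ)/2)/sqrt(θ) was incorrectly written as -(θ*cos(θ) + sin(θ)/2)/sqrt(θ)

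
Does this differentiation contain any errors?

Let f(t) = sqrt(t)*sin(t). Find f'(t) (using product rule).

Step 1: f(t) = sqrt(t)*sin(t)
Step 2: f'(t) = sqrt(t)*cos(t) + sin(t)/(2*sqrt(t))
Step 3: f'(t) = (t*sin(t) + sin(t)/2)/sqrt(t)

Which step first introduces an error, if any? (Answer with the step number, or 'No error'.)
Step 3

Step 3 is incorrect due to a wrong trig function.
The step shows: (t*sin(t) + sin(t)/2)/sqrt(t)
The correct value should be: (t*cos(t) + sin(t)/2)/sqrt(t)

Explanation: cos(t) was incorrectly written as sin(t): the term (t*cos(t) + sin(t)/2)/sqrt(t) was incorrectly written as (t*sin(t) + sin(t)/2)/sqrt(t)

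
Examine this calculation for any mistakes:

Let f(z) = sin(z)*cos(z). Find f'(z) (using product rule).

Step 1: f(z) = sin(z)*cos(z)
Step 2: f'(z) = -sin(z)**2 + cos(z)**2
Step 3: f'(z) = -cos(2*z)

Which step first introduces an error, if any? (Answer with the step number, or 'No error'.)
Step 3

Step 3 is incorrect due to a sign flip.
The step shows: -cos(2*z)
The correct value should be: cos(2*z)

Explanation: The sign of the whole expression was flipped: the term cos(2*z) was incorrectly written as -cos(2*z)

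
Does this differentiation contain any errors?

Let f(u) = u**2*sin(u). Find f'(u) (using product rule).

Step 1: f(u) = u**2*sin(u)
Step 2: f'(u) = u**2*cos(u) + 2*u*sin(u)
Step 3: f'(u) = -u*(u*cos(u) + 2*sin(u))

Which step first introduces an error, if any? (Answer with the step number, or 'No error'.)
Step 3

Step 3 is incorrect due to a sign flip.
The step shows: -u*(u*cos(u) + 2*sin(u))
The correct value should be: u*(u*cos(u) + 2*sin(u))

Explanation: The sign of the whole expression was flipped: the term u*(u*cos(u) + 2*sin(u)) was incorrectly written as -u*(u*cos(u) + 2*sin(u))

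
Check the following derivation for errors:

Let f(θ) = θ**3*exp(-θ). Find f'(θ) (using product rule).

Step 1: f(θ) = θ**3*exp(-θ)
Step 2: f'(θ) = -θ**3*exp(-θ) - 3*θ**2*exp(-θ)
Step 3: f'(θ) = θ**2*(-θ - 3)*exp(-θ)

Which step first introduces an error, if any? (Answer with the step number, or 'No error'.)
Step 2

Step 2 is incorrect due to a sign flip.
The step shows: -θ**3*exp(-θ) - 3*θ**2*exp(-θ)
The correct value should be: -θ**3*exp(-θ) + 3*θ**2*exp(-θ)

Explanation: The sign of one term was flipped: the term 3*θ**2*exp(-θ) was incorrectly written as -3*θ**2*exp(-θ)
The later steps are derived from this incorrect expression, so the error originates in Step 2.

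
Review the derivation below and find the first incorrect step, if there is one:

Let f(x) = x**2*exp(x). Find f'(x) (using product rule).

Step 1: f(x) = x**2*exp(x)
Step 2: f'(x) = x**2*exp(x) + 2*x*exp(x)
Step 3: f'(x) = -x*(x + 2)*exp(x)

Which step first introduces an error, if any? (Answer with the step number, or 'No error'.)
Step 3

Step 3 is incorrect due to a sign flip.
The step shows: -x*(x + 2)*exp(x)
The correct value should be: x*(x + 2)*exp(x)

Explanation: The sign of the whole expression was flipped: the term x*(x + 2)*exp(x) was incorrectly written as -x*(x + 2)*exp(x)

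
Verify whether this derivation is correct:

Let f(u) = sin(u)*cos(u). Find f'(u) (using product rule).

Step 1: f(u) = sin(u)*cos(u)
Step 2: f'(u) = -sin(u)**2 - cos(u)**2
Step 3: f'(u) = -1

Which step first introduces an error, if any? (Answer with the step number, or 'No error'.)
Step 2

Step 2 is incorrect due to a sign flip.
The step shows: -sin(u)**2 - cos(u)**2
The correct value should be: -sin(u)**2 + cos(u)**2

Explanation: The sign of one term was flipped: the term cos(u)**2 was incorrectly written as -cos(u)**2
The later steps are derived from this incorrect expression, so the error originates in Step 2.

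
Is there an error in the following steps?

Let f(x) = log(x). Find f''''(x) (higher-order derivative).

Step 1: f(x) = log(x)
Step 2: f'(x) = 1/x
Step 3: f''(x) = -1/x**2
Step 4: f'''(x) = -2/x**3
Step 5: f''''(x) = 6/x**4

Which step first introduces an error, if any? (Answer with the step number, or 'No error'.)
Step 4

Step 4 is incorrect due to a sign flip.
The step shows: -2/x**3
The correct value should be: 2/x**3

Explanation: The sign of the whole expression was flipped: the term 2/x**3 was incorrectly written as -2/x**3
The later steps are derived from this incorrect expression, so the error originates in Step 4.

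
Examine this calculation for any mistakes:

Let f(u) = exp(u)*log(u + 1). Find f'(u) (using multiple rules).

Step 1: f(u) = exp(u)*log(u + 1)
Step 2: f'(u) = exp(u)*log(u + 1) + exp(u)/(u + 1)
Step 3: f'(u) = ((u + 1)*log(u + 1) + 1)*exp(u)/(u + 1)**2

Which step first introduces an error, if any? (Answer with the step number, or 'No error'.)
Step 3

Step 3 is incorrect due to a wrong exponent.
The step shows: ((u + 1)*log(u + 1) + 1)*exp(u)/(u + 1)**2
The correct value should be: ((u + 1)*log(u + 1) + 1)*exp(u)/(u + 1)

Explanation: The exponent -1 on u + 1 was incorrectly written as -2: the term ((u + 1)*log(u + 1) + 1)*exp(u)/(u + 1) was incorrectly written as ((u + 1)*log(u + 1) + 1)*exp(u)/(u + 1)**2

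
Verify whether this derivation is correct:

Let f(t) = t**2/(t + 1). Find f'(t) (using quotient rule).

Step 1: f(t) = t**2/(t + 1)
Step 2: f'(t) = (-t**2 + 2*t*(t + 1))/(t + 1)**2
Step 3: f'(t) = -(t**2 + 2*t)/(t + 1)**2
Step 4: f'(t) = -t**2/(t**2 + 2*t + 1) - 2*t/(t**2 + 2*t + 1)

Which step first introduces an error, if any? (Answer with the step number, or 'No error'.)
Step 3

Step 3 is incorrect due to a sign flip.
The step shows: -(t**2 + 2*t)/(t + 1)**2
The correct value should be: (t**2 + 2*t)/(t + 1)**2

Explanation: The sign of the whole expression was flipped: the term (t**2 + 2*t)/(t + 1)**2 was incorrectly written as -(t**2 + 2*t)/(t + 1)**2
The later steps are derived from this incorrect expression, so the error originates in Step 3.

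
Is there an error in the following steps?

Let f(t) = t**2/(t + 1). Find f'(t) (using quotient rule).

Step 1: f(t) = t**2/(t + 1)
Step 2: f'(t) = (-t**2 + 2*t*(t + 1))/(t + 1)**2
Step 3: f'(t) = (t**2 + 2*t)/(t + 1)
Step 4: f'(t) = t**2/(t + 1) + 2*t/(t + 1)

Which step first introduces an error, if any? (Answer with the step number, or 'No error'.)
Step 3

Step 3 is incorrect due to a wrong exponent.
The step shows: (t**2 + 2*t)/(t + 1)
The correct value should be: (t**2 + 2*t)/(t + 1)**2

Explanation: The exponent -2 on t + 1 was incorrectly written as -1: the term (t**2 + 2*t)/(t + 1)**2 was incorrectly written as (t**2 + 2*t)/(t + 1)
The later steps are derived from this incorrect expression, so the error originates in Step 3.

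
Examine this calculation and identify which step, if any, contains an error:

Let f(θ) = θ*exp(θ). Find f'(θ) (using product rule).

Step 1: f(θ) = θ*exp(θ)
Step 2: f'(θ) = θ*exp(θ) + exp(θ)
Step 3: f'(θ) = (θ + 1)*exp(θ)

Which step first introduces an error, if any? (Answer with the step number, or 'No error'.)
No error

All steps in this derivation are correct.
The final answer f'(θ) = (θ + 1)*exp(θ) is valid.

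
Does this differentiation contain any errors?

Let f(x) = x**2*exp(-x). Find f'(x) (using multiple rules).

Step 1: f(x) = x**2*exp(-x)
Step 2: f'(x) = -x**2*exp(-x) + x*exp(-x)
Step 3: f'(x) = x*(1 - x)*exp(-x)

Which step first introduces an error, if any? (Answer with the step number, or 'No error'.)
Step 2

Step 2 is incorrect due to a wrong coefficient.
The step shows: -x**2*exp(-x) + x*exp(-x)
The correct value should be: -x**2*exp(-x) + 2*x*exp(-x)

Explanation: The coefficient 2 was incorrectly written as 1: the term 2*x*exp(-x) was incorrectly written as x*exp(-x)
The later steps are derived from this incorrect expression, so the error originates in Step 2.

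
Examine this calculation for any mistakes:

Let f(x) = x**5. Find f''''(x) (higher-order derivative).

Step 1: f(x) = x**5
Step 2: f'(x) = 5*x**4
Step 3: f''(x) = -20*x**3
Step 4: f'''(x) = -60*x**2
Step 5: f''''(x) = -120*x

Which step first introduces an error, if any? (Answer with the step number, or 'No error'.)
Step 3

Step 3 is incorrect due to a sign flip.
The step shows: -20*x**3
The correct value should be: 20*x**3

Explanation: The sign of the whole expression was flipped: the term 20*x**3 was incorrectly written as -20*x**3
The later steps are derived from this incorrect expression, so the error originates in Step 3.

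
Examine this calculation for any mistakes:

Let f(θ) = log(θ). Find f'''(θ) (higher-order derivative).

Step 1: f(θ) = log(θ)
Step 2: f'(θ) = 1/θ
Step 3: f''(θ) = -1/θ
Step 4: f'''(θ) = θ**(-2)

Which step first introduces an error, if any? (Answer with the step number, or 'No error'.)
Step 3

Step 3 is incorrect due to a wrong exponent.
The step shows: -1/θ
The correct value should be: -1/θ**2

Explanation: The exponent -2 on θ was incorrectly written as -1: the term -1/θ**2 was incorrectly written as -1/θ
The later steps are derived from this incorrect expression, so the error originates in Step 3.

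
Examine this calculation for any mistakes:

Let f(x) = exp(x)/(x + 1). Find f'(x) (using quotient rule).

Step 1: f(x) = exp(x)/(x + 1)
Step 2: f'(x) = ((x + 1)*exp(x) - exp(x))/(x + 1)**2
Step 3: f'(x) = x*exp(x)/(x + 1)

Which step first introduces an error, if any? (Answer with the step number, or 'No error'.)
Step 3

Step 3 is incorrect due to a wrong exponent.
The step shows: x*exp(x)/(x + 1)
The correct value should be: x*exp(x)/(x + 1)**2

Explanation: The exponent -2 on x + 1 was incorrectly written as -1: the term x*exp(x)/(x + 1)**2 was incorrectly written as x*exp(x)/(x + 1)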